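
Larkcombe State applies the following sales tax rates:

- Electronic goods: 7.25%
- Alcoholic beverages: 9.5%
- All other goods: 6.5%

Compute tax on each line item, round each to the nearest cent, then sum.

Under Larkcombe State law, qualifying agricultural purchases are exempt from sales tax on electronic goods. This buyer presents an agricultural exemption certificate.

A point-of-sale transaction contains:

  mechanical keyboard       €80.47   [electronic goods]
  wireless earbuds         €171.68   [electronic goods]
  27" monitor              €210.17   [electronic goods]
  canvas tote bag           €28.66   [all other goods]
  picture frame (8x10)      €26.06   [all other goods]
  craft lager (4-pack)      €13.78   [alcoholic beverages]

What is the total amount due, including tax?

€535.68

Mechanical keyboard €80.47: electronic goods, buyer-exempt → 0% → €0.00
Wireless earbuds €171.68: electronic goods, buyer-exempt → 0% → €0.00
27" monitor €210.17: electronic goods, buyer-exempt → 0% → €0.00
Canvas tote bag €28.66: all other goods → 6.5% → €1.86
Picture frame (8x10) €26.06: all other goods → 6.5% → €1.69
Craft lager (4-pack) €13.78: alcoholic beverages → 9.5% → €1.31
Subtotal = €530.82; tax = €4.86; total due = €535.68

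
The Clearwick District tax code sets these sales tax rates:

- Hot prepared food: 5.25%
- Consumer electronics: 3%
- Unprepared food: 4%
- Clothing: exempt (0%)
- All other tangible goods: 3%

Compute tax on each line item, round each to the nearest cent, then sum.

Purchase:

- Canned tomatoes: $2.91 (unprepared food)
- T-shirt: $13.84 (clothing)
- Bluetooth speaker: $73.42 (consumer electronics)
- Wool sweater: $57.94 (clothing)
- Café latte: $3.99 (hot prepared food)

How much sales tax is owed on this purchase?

$2.53

Canned tomatoes $2.91: unprepared food → 4% → $0.12
T-shirt $13.84: clothing → 0% → $0.00
Bluetooth speaker $73.42: consumer electronics → 3% → $2.20
Wool sweater $57.94: clothing → 0% → $0.00
Café latte $3.99: hot prepared food → 5.25% → $0.21
Total tax = $0.12 + $2.20 + $0.21 = $2.53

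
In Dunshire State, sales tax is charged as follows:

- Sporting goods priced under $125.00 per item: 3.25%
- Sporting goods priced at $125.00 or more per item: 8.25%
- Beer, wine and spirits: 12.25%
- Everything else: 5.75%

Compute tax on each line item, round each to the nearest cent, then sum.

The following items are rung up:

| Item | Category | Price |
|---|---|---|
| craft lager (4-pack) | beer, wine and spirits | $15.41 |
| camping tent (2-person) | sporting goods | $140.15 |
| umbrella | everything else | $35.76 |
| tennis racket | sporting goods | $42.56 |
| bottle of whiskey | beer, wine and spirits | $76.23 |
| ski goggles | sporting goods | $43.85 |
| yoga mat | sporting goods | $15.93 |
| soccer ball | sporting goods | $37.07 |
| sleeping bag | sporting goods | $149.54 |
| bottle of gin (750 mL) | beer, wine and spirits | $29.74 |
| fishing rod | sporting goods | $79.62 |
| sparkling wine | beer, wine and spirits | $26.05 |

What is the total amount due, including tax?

$743.05

Craft lager (4-pack) $15.41: beer, wine and spirits → 12.25% → $1.89
Camping tent (2-person) $140.15: sporting goods, $125.00 or more → 8.25% → $11.56
Umbrella $35.76: everything else → 5.75% → $2.06
Tennis racket $42.56: sporting goods, under $125.00 → 3.25% → $1.38
Bottle of whiskey $76.23: beer, wine and spirits → 12.25% → $9.34
Ski goggles $43.85: sporting goods, under $125.00 → 3.25% → $1.43
Yoga mat $15.93: sporting goods, under $125.00 → 3.25% → $0.52
Soccer ball $37.07: sporting goods, under $125.00 → 3.25% → $1.20
Sleeping bag $149.54: sporting goods, $125.00 or more → 8.25% → $12.34
Bottle of gin (750 mL) $29.74: beer, wine and spirits → 12.25% → $3.64
Fishing rod $79.62: sporting goods, under $125.00 → 3.25% → $2.59
Sparkling wine $26.05: beer, wine and spirits → 12.25% → $3.19
Subtotal = $691.91; tax = $51.14; total due = $743.05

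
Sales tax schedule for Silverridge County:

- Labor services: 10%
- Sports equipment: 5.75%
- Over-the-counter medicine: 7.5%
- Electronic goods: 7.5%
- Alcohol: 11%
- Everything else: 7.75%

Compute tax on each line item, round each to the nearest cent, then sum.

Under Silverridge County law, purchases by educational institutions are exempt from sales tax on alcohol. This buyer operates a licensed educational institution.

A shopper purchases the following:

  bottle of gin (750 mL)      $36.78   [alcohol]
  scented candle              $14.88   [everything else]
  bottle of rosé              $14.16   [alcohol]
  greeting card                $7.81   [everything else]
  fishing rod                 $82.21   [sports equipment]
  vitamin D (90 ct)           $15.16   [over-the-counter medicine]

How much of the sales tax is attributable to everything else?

Scented candle $14.88: everything else → 7.75% → $1.15
Greeting card $7.81: everything else → 7.75% → $0.61
Tax on everything else = $1.15 + $0.61 = $1.76

$1.76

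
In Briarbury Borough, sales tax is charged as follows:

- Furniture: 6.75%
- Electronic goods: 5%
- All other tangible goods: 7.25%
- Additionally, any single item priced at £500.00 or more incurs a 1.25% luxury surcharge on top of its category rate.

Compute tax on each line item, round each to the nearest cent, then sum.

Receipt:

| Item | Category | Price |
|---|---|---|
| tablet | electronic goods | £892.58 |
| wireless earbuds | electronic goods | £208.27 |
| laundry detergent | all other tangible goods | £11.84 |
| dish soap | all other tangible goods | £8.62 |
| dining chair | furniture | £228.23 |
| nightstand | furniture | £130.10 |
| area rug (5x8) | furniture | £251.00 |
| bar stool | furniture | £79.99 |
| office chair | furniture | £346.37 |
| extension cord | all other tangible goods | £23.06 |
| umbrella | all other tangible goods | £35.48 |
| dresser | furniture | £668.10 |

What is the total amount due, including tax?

Tablet £892.58: electronic goods → 5% + 1.25% surcharge = 6.25% → £55.79
Wireless earbuds £208.27: electronic goods → 5% → £10.41
Laundry detergent £11.84: all other tangible goods → 7.25% → £0.86
Dish soap £8.62: all other tangible goods → 7.25% → £0.62
Dining chair £228.23: furniture → 6.75% → £15.41
Nightstand £130.10: furniture → 6.75% → £8.78
Area rug (5x8) £251.00: furniture → 6.75% → £16.94
Bar stool £79.99: furniture → 6.75% → £5.40
Office chair £346.37: furniture → 6.75% → £23.38
Extension cord £23.06: all other tangible goods → 7.25% → £1.67
Umbrella £35.48: all other tangible goods → 7.25% → £2.57
Dresser £668.10: furniture → 6.75% + 1.25% surcharge = 8% → £53.45
Subtotal = £2883.64; tax = £195.28; total due = £3078.92

£3078.92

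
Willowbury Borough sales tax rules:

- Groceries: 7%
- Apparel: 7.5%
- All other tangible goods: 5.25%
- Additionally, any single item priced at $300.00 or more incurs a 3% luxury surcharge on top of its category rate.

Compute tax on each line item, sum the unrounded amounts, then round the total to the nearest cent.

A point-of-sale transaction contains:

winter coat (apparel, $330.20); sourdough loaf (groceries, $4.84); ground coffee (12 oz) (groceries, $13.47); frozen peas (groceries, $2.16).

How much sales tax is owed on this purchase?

Winter coat $330.20: apparel → 7.5% + 3% surcharge = 10.5% → $34.671
Sourdough loaf $4.84: groceries → 7% → $0.3388
Ground coffee (12 oz) $13.47: groceries → 7% → $0.9429
Frozen peas $2.16: groceries → 7% → $0.1512
Unrounded tax sum = $36.1039 → $36.10

$36.10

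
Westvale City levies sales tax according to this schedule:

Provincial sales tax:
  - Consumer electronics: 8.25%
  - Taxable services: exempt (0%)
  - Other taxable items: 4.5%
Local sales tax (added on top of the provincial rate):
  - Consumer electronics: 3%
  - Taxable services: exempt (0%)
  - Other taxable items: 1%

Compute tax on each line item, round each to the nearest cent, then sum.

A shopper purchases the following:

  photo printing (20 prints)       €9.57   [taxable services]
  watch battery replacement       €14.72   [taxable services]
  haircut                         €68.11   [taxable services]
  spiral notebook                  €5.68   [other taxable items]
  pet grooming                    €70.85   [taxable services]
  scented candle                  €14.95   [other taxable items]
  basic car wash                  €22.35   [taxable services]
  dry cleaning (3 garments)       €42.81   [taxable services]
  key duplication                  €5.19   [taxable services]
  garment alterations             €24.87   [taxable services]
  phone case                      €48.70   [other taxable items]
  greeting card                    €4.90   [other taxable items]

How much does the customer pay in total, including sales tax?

€336.78

Photo printing (20 prints) €9.57: taxable services → 0% + 0% local = 0% → €0.00
Watch battery replacement €14.72: taxable services → 0% + 0% local = 0% → €0.00
Haircut €68.11: taxable services → 0% + 0% local = 0% → €0.00
Spiral notebook €5.68: other taxable items → 4.5% + 1% local = 5.5% → €0.31
Pet grooming €70.85: taxable services → 0% + 0% local = 0% → €0.00
Scented candle €14.95: other taxable items → 4.5% + 1% local = 5.5% → €0.82
Basic car wash €22.35: taxable services → 0% + 0% local = 0% → €0.00
Dry cleaning (3 garments) €42.81: taxable services → 0% + 0% local = 0% → €0.00
Key duplication €5.19: taxable services → 0% + 0% local = 0% → €0.00
Garment alterations €24.87: taxable services → 0% + 0% local = 0% → €0.00
Phone case €48.70: other taxable items → 4.5% + 1% local = 5.5% → €2.68
Greeting card €4.90: other taxable items → 4.5% + 1% local = 5.5% → €0.27
Subtotal = €332.70; tax = €4.08; total due = €336.78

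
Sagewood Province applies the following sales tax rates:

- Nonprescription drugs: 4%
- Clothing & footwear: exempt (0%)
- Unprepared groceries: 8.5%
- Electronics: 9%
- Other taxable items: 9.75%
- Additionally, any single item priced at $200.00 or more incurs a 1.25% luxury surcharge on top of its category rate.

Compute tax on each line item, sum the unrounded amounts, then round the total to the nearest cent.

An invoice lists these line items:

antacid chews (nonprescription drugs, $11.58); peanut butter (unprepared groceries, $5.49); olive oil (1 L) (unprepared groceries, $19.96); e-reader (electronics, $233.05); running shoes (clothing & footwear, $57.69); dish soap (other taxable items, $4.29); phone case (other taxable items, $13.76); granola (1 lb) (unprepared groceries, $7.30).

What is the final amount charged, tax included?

$382.01

Antacid chews $11.58: nonprescription drugs → 4% → $0.4632
Peanut butter $5.49: unprepared groceries → 8.5% → $0.46665
Olive oil (1 L) $19.96: unprepared groceries → 8.5% → $1.6966
E-reader $233.05: electronics → 9% + 1.25% surcharge = 10.25% → $23.887625
Running shoes $57.69: clothing & footwear → 0% → $0.00
Dish soap $4.29: other taxable items → 9.75% → $0.418275
Phone case $13.76: other taxable items → 9.75% → $1.3416
Granola (1 lb) $7.30: unprepared groceries → 8.5% → $0.6205
Subtotal = $353.12; unrounded tax = $28.89445 → $28.89; total due = $382.01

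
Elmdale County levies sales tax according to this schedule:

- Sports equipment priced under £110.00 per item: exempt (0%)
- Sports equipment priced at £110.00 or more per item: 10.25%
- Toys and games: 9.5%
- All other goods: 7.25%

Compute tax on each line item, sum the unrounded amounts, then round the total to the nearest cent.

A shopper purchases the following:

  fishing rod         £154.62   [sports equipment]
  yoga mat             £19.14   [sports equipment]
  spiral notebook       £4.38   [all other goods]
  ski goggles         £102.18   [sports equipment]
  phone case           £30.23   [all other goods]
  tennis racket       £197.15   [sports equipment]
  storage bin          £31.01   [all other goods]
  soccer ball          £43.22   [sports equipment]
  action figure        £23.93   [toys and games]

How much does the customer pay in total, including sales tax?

£648.95

Fishing rod £154.62: sports equipment, £110.00 or more → 10.25% → £15.84855
Yoga mat £19.14: sports equipment, under £110.00 → 0% → £0.00
Spiral notebook £4.38: all other goods → 7.25% → £0.31755
Ski goggles £102.18: sports equipment, under £110.00 → 0% → £0.00
Phone case £30.23: all other goods → 7.25% → £2.191675
Tennis racket £197.15: sports equipment, £110.00 or more → 10.25% → £20.207875
Storage bin £31.01: all other goods → 7.25% → £2.248225
Soccer ball £43.22: sports equipment, under £110.00 → 0% → £0.00
Action figure £23.93: toys and games → 9.5% → £2.27335
Subtotal = £605.86; unrounded tax = £43.087225 → £43.09; total due = £648.95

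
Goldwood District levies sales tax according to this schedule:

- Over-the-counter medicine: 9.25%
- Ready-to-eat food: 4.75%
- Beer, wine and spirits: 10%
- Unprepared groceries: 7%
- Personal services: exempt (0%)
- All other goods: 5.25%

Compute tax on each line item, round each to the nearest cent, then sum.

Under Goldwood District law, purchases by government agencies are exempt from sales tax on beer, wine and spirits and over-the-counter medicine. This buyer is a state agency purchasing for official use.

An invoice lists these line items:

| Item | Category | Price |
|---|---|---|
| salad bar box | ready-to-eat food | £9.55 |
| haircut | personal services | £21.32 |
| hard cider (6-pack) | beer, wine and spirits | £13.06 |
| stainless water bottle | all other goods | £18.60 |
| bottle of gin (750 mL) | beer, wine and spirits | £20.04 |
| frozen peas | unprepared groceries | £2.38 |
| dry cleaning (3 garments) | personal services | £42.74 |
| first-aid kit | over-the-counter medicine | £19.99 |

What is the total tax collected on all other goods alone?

Stainless water bottle £18.60: all other goods → 5.25% → £0.98
Tax on all other goods = £0.98

£0.98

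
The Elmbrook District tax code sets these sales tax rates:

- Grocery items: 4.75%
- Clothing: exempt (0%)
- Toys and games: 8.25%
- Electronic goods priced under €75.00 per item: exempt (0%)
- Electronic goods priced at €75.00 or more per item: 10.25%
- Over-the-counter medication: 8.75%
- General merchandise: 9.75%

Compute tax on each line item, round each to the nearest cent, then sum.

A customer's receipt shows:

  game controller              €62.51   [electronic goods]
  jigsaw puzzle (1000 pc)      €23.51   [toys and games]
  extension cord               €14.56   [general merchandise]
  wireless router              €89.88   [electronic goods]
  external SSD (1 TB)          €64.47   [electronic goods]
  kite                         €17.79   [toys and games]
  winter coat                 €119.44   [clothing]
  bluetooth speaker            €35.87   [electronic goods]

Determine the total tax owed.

€14.04

Game controller €62.51: electronic goods, under €75.00 → 0% → €0.00
Jigsaw puzzle (1000 pc) €23.51: toys and games → 8.25% → €1.94
Extension cord €14.56: general merchandise → 9.75% → €1.42
Wireless router €89.88: electronic goods, €75.00 or more → 10.25% → €9.21
External SSD (1 TB) €64.47: electronic goods, under €75.00 → 0% → €0.00
Kite €17.79: toys and games → 8.25% → €1.47
Winter coat €119.44: clothing → 0% → €0.00
Bluetooth speaker €35.87: electronic goods, under €75.00 → 0% → €0.00
Total tax = €1.94 + €1.42 + €9.21 + €1.47 = €14.04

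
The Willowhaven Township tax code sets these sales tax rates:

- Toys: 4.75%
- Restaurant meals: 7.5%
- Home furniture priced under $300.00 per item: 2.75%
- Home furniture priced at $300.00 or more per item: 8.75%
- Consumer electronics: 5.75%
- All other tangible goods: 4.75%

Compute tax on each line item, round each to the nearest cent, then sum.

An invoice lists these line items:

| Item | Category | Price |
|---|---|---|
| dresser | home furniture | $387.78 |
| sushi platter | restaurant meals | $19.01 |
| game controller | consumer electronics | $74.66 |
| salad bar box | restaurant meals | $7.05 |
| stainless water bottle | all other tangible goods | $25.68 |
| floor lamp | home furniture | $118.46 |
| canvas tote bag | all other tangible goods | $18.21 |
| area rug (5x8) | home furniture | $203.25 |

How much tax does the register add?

$51.11

Dresser $387.78: home furniture, $300.00 or more → 8.75% → $33.93
Sushi platter $19.01: restaurant meals → 7.5% → $1.43
Game controller $74.66: consumer electronics → 5.75% → $4.29
Salad bar box $7.05: restaurant meals → 7.5% → $0.53
Stainless water bottle $25.68: all other tangible goods → 4.75% → $1.22
Floor lamp $118.46: home furniture, under $300.00 → 2.75% → $3.26
Canvas tote bag $18.21: all other tangible goods → 4.75% → $0.86
Area rug (5x8) $203.25: home furniture, under $300.00 → 2.75% → $5.59
Total tax = $33.93 + $1.43 + $4.29 + $0.53 + $1.22 + $3.26 + $0.86 + $5.59 = $51.11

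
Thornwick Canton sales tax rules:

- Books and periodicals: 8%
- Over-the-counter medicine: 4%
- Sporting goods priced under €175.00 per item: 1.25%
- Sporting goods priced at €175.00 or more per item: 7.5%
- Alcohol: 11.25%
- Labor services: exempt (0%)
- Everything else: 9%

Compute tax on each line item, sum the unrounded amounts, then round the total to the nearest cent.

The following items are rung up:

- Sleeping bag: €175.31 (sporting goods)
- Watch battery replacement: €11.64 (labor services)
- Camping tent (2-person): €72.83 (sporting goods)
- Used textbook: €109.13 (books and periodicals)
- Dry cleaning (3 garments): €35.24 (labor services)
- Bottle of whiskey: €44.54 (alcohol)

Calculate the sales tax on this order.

Sleeping bag €175.31: sporting goods, €175.00 or more → 7.5% → €13.14825
Watch battery replacement €11.64: labor services → 0% → €0.00
Camping tent (2-person) €72.83: sporting goods, under €175.00 → 1.25% → €0.910375
Used textbook €109.13: books and periodicals → 8% → €8.7304
Dry cleaning (3 garments) €35.24: labor services → 0% → €0.00
Bottle of whiskey €44.54: alcohol → 11.25% → €5.01075
Unrounded tax sum = €27.799775 → €27.80

€27.80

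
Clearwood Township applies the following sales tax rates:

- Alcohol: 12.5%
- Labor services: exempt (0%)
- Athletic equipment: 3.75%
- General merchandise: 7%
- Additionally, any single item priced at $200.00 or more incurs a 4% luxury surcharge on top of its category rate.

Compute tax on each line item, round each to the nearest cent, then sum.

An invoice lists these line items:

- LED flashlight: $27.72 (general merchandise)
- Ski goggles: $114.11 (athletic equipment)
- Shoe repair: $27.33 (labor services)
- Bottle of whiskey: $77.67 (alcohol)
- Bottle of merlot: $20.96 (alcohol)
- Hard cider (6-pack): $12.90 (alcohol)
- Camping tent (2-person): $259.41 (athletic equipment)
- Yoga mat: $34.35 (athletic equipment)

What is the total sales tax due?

LED flashlight $27.72: general merchandise → 7% → $1.94
Ski goggles $114.11: athletic equipment → 3.75% → $4.28
Shoe repair $27.33: labor services → 0% → $0.00
Bottle of whiskey $77.67: alcohol → 12.5% → $9.71
Bottle of merlot $20.96: alcohol → 12.5% → $2.62
Hard cider (6-pack) $12.90: alcohol → 12.5% → $1.61
Camping tent (2-person) $259.41: athletic equipment → 3.75% + 4% surcharge = 7.75% → $20.10
Yoga mat $34.35: athletic equipment → 3.75% → $1.29
Total tax = $1.94 + $4.28 + $9.71 + $2.62 + $1.61 + $20.10 + $1.29 = $41.55

$41.55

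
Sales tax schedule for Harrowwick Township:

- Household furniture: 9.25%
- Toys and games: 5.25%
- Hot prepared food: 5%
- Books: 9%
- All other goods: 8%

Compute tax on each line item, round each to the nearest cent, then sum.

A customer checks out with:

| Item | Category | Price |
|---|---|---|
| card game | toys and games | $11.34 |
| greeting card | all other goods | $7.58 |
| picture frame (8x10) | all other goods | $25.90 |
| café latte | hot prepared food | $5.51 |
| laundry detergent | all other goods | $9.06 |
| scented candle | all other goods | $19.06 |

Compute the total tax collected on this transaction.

$5.80

Card game $11.34: toys and games → 5.25% → $0.60
Greeting card $7.58: all other goods → 8% → $0.61
Picture frame (8x10) $25.90: all other goods → 8% → $2.07
Café latte $5.51: hot prepared food → 5% → $0.28
Laundry detergent $9.06: all other goods → 8% → $0.72
Scented candle $19.06: all other goods → 8% → $1.52
Total tax = $0.60 + $0.61 + $2.07 + $0.28 + $0.72 + $1.52 = $5.80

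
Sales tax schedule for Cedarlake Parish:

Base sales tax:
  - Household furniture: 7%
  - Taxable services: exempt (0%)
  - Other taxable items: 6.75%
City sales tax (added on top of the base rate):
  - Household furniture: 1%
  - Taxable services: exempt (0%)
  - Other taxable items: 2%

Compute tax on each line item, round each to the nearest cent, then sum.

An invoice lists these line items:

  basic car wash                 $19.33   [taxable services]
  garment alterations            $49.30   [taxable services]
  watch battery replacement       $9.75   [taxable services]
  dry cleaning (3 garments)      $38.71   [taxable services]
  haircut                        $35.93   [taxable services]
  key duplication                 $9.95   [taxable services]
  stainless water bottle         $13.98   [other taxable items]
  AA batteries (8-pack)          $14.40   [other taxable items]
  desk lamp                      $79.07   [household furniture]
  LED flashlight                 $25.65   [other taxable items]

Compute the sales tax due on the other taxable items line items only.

Stainless water bottle $13.98: other taxable items → 6.75% + 2% city = 8.75% → $1.22
AA batteries (8-pack) $14.40: other taxable items → 6.75% + 2% city = 8.75% → $1.26
LED flashlight $25.65: other taxable items → 6.75% + 2% city = 8.75% → $2.24
Tax on other taxable items = $1.22 + $1.26 + $2.24 = $4.72

$4.72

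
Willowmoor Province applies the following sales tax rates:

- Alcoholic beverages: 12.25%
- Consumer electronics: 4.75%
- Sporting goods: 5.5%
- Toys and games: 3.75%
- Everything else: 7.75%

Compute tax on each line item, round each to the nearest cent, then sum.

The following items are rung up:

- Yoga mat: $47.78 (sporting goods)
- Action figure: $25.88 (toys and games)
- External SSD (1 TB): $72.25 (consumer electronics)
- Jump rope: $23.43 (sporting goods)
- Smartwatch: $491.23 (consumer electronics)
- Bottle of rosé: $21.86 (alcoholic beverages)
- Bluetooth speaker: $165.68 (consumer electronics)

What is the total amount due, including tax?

$890.31

Yoga mat $47.78: sporting goods → 5.5% → $2.63
Action figure $25.88: toys and games → 3.75% → $0.97
External SSD (1 TB) $72.25: consumer electronics → 4.75% → $3.43
Jump rope $23.43: sporting goods → 5.5% → $1.29
Smartwatch $491.23: consumer electronics → 4.75% → $23.33
Bottle of rosé $21.86: alcoholic beverages → 12.25% → $2.68
Bluetooth speaker $165.68: consumer electronics → 4.75% → $7.87
Subtotal = $848.11; tax = $42.20; total due = $890.31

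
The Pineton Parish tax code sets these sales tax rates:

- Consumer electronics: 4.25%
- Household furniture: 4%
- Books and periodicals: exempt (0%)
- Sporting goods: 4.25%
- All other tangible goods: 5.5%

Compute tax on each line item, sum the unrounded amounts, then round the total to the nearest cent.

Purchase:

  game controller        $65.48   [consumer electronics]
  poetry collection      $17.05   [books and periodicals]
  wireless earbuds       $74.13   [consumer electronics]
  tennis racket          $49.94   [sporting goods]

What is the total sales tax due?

Game controller $65.48: consumer electronics → 4.25% → $2.7829
Poetry collection $17.05: books and periodicals → 0% → $0.00
Wireless earbuds $74.13: consumer electronics → 4.25% → $3.150525
Tennis racket $49.94: sporting goods → 4.25% → $2.12245
Unrounded tax sum = $8.055875 → $8.06

$8.06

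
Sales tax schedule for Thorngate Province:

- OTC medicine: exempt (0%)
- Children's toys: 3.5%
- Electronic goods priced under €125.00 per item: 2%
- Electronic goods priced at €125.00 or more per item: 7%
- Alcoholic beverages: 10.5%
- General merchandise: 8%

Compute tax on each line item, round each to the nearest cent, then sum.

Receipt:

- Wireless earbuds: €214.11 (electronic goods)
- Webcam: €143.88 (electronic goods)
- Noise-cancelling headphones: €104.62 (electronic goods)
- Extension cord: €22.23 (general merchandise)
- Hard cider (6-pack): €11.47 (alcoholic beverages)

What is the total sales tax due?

€30.13

Wireless earbuds €214.11: electronic goods, €125.00 or more → 7% → €14.99
Webcam €143.88: electronic goods, €125.00 or more → 7% → €10.07
Noise-cancelling headphones €104.62: electronic goods, under €125.00 → 2% → €2.09
Extension cord €22.23: general merchandise → 8% → €1.78
Hard cider (6-pack) €11.47: alcoholic beverages → 10.5% → €1.20
Total tax = €14.99 + €10.07 + €2.09 + €1.78 + €1.20 = €30.13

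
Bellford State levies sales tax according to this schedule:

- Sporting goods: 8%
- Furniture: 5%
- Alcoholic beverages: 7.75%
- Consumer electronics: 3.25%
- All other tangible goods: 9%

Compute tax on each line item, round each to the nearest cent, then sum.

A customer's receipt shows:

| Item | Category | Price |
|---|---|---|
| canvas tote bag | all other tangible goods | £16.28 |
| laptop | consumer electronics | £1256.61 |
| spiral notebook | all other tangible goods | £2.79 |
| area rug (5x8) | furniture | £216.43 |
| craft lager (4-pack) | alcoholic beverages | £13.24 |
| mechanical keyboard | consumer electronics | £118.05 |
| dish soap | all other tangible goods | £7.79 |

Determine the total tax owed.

£58.95

Canvas tote bag £16.28: all other tangible goods → 9% → £1.47
Laptop £1256.61: consumer electronics → 3.25% → £40.84
Spiral notebook £2.79: all other tangible goods → 9% → £0.25
Area rug (5x8) £216.43: furniture → 5% → £10.82
Craft lager (4-pack) £13.24: alcoholic beverages → 7.75% → £1.03
Mechanical keyboard £118.05: consumer electronics → 3.25% → £3.84
Dish soap £7.79: all other tangible goods → 9% → £0.70
Total tax = £1.47 + £40.84 + £0.25 + £10.82 + £1.03 + £3.84 + £0.70 = £58.95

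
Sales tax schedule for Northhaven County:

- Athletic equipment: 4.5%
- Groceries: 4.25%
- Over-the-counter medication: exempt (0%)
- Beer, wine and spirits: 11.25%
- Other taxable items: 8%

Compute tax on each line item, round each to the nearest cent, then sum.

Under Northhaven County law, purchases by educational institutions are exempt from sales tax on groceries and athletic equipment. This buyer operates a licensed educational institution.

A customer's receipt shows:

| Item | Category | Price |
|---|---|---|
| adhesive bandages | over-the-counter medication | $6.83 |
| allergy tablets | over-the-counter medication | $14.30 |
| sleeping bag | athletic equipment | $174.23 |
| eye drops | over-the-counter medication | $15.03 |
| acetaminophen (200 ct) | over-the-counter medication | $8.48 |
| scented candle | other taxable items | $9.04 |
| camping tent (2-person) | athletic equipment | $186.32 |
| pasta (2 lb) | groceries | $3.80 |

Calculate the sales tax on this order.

$0.72

Adhesive bandages $6.83: over-the-counter medication → 0% → $0.00
Allergy tablets $14.30: over-the-counter medication → 0% → $0.00
Sleeping bag $174.23: athletic equipment, buyer-exempt → 0% → $0.00
Eye drops $15.03: over-the-counter medication → 0% → $0.00
Acetaminophen (200 ct) $8.48: over-the-counter medication → 0% → $0.00
Scented candle $9.04: other taxable items → 8% → $0.72
Camping tent (2-person) $186.32: athletic equipment, buyer-exempt → 0% → $0.00
Pasta (2 lb) $3.80: groceries, buyer-exempt → 0% → $0.00
Total tax = $0.72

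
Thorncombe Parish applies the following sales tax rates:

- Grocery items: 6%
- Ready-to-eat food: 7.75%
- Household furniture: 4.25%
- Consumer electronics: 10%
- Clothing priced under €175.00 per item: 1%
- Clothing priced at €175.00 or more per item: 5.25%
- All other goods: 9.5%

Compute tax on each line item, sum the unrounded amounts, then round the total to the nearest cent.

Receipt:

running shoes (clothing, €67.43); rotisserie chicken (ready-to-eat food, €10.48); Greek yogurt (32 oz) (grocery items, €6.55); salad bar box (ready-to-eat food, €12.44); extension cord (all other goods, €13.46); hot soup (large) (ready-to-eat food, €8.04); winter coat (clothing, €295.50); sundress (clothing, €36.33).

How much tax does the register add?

Running shoes €67.43: clothing, under €175.00 → 1% → €0.6743
Rotisserie chicken €10.48: ready-to-eat food → 7.75% → €0.8122
Greek yogurt (32 oz) €6.55: grocery items → 6% → €0.393
Salad bar box €12.44: ready-to-eat food → 7.75% → €0.9641
Extension cord €13.46: all other goods → 9.5% → €1.2787
Hot soup (large) €8.04: ready-to-eat food → 7.75% → €0.6231
Winter coat €295.50: clothing, €175.00 or more → 5.25% → €15.51375
Sundress €36.33: clothing, under €175.00 → 1% → €0.3633
Unrounded tax sum = €20.62245 → €20.62

€20.62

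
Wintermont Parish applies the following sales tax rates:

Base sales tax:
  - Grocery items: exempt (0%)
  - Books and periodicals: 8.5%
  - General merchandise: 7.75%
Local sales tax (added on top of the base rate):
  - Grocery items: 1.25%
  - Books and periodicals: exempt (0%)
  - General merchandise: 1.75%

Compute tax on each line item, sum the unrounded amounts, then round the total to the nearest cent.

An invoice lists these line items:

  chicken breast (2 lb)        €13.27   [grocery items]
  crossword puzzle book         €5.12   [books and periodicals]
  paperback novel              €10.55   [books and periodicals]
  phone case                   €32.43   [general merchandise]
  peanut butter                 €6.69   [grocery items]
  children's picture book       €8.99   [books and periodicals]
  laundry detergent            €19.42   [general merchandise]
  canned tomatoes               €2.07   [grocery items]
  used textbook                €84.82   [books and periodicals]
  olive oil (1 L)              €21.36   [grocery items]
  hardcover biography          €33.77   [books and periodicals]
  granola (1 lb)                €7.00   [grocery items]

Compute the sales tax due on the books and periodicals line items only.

€12.18

Crossword puzzle book €5.12: books and periodicals → 8.5% + 0% local = 8.5% → €0.4352
Paperback novel €10.55: books and periodicals → 8.5% + 0% local = 8.5% → €0.89675
Children's picture book €8.99: books and periodicals → 8.5% + 0% local = 8.5% → €0.76415
Used textbook €84.82: books and periodicals → 8.5% + 0% local = 8.5% → €7.2097
Hardcover biography €33.77: books and periodicals → 8.5% + 0% local = 8.5% → €2.87045
Tax on books and periodicals: unrounded sum = €12.17625 → €12.18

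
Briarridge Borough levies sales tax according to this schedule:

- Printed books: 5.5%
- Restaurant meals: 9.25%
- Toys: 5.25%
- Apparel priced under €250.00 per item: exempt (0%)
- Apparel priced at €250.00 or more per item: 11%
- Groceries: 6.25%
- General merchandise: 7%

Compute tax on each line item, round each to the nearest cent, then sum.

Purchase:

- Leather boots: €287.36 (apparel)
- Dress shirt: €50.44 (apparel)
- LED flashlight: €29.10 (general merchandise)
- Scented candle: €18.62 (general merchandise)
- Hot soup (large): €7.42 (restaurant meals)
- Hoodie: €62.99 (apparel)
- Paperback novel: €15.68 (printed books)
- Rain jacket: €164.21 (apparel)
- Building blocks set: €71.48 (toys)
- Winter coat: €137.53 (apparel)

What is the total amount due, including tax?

€885.08

Leather boots €287.36: apparel, €250.00 or more → 11% → €31.61
Dress shirt €50.44: apparel, under €250.00 → 0% → €0.00
LED flashlight €29.10: general merchandise → 7% → €2.04
Scented candle €18.62: general merchandise → 7% → €1.30
Hot soup (large) €7.42: restaurant meals → 9.25% → €0.69
Hoodie €62.99: apparel, under €250.00 → 0% → €0.00
Paperback novel €15.68: printed books → 5.5% → €0.86
Rain jacket €164.21: apparel, under €250.00 → 0% → €0.00
Building blocks set €71.48: toys → 5.25% → €3.75
Winter coat €137.53: apparel, under €250.00 → 0% → €0.00
Subtotal = €844.83; tax = €40.25; total due = €885.08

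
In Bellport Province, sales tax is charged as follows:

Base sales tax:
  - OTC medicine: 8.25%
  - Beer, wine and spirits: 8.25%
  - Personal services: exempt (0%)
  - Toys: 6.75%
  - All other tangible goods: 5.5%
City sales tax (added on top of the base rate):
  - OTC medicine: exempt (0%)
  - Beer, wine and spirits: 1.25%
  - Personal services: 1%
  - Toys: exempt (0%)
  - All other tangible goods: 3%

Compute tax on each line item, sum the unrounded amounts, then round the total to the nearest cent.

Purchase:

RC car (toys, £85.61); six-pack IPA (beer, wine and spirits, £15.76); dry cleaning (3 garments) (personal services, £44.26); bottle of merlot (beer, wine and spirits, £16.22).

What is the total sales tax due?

£9.26

RC car £85.61: toys → 6.75% + 0% city = 6.75% → £5.778675
Six-pack IPA £15.76: beer, wine and spirits → 8.25% + 1.25% city = 9.5% → £1.4972
Dry cleaning (3 garments) £44.26: personal services → 0% + 1% city = 1% → £0.4426
Bottle of merlot £16.22: beer, wine and spirits → 8.25% + 1.25% city = 9.5% → £1.5409
Unrounded tax sum = £9.259375 → £9.26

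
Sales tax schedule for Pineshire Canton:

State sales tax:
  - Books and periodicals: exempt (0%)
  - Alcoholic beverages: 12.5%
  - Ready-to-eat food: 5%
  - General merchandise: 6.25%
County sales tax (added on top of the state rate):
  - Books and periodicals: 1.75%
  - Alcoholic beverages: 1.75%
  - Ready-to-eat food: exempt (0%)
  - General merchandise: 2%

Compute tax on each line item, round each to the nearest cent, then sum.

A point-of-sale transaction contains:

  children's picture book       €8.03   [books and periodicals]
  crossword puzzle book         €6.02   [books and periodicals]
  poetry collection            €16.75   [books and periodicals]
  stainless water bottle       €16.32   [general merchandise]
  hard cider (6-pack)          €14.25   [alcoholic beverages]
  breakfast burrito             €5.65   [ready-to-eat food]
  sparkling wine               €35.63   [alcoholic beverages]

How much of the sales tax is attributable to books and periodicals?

Children's picture book €8.03: books and periodicals → 0% + 1.75% county = 1.75% → €0.14
Crossword puzzle book €6.02: books and periodicals → 0% + 1.75% county = 1.75% → €0.11
Poetry collection €16.75: books and periodicals → 0% + 1.75% county = 1.75% → €0.29
Tax on books and periodicals = €0.14 + €0.11 + €0.29 = €0.54

€0.54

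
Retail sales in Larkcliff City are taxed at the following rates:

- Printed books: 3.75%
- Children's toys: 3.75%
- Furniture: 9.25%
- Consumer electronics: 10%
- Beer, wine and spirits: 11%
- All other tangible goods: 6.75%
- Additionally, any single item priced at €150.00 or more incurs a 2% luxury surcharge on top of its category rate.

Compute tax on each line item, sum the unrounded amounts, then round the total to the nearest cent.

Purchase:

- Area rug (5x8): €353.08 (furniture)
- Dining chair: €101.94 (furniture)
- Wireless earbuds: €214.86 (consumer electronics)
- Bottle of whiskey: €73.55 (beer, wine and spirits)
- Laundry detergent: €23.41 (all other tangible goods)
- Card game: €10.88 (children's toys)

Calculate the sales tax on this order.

€85.01

Area rug (5x8) €353.08: furniture → 9.25% + 2% surcharge = 11.25% → €39.7215
Dining chair €101.94: furniture → 9.25% → €9.42945
Wireless earbuds €214.86: consumer electronics → 10% + 2% surcharge = 12% → €25.7832
Bottle of whiskey €73.55: beer, wine and spirits → 11% → €8.0905
Laundry detergent €23.41: all other tangible goods → 6.75% → €1.580175
Card game €10.88: children's toys → 3.75% → €0.408
Unrounded tax sum = €85.012825 → €85.01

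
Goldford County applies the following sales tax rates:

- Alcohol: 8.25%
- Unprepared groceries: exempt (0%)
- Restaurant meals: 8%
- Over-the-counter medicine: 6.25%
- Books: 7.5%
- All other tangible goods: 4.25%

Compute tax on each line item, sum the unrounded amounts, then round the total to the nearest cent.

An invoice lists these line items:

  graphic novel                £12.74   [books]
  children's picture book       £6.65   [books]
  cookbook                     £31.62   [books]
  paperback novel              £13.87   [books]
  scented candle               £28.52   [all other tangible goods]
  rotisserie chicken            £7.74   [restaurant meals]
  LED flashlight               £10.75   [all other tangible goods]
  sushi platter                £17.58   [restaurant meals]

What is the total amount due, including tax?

£138.03

Graphic novel £12.74: books → 7.5% → £0.9555
Children's picture book £6.65: books → 7.5% → £0.49875
Cookbook £31.62: books → 7.5% → £2.3715
Paperback novel £13.87: books → 7.5% → £1.04025
Scented candle £28.52: all other tangible goods → 4.25% → £1.2121
Rotisserie chicken £7.74: restaurant meals → 8% → £0.6192
LED flashlight £10.75: all other tangible goods → 4.25% → £0.456875
Sushi platter £17.58: restaurant meals → 8% → £1.4064
Subtotal = £129.47; unrounded tax = £8.560575 → £8.56; total due = £138.03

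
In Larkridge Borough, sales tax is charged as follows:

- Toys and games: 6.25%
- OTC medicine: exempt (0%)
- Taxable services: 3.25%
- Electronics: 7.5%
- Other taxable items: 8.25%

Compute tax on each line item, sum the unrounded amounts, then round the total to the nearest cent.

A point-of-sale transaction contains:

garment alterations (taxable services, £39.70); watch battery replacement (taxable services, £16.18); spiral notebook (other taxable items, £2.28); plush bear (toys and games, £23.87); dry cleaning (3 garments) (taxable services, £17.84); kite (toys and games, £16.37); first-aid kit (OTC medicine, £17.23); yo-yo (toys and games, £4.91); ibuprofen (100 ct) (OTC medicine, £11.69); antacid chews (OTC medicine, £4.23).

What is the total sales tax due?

£5.41

Garment alterations £39.70: taxable services → 3.25% → £1.29025
Watch battery replacement £16.18: taxable services → 3.25% → £0.52585
Spiral notebook £2.28: other taxable items → 8.25% → £0.1881
Plush bear £23.87: toys and games → 6.25% → £1.491875
Dry cleaning (3 garments) £17.84: taxable services → 3.25% → £0.5798
Kite £16.37: toys and games → 6.25% → £1.023125
First-aid kit £17.23: OTC medicine → 0% → £0.00
Yo-yo £4.91: toys and games → 6.25% → £0.306875
Ibuprofen (100 ct) £11.69: OTC medicine → 0% → £0.00
Antacid chews £4.23: OTC medicine → 0% → £0.00
Unrounded tax sum = £5.405875 → £5.41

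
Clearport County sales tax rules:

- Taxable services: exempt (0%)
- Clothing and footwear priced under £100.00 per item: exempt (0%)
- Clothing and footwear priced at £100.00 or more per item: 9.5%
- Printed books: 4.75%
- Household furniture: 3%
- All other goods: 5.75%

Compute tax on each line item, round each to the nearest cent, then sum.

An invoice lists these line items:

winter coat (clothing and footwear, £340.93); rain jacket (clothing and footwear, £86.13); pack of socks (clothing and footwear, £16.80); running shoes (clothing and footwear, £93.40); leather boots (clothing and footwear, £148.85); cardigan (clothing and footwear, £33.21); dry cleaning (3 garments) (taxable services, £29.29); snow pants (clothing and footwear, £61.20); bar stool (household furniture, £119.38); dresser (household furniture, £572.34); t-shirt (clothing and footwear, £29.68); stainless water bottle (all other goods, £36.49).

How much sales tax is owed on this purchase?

£69.38

Winter coat £340.93: clothing and footwear, £100.00 or more → 9.5% → £32.39
Rain jacket £86.13: clothing and footwear, under £100.00 → 0% → £0.00
Pack of socks £16.80: clothing and footwear, under £100.00 → 0% → £0.00
Running shoes £93.40: clothing and footwear, under £100.00 → 0% → £0.00
Leather boots £148.85: clothing and footwear, £100.00 or more → 9.5% → £14.14
Cardigan £33.21: clothing and footwear, under £100.00 → 0% → £0.00
Dry cleaning (3 garments) £29.29: taxable services → 0% → £0.00
Snow pants £61.20: clothing and footwear, under £100.00 → 0% → £0.00
Bar stool £119.38: household furniture → 3% → £3.58
Dresser £572.34: household furniture → 3% → £17.17
T-shirt £29.68: clothing and footwear, under £100.00 → 0% → £0.00
Stainless water bottle £36.49: all other goods → 5.75% → £2.10
Total tax = £32.39 + £14.14 + £3.58 + £17.17 + £2.10 = £69.38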